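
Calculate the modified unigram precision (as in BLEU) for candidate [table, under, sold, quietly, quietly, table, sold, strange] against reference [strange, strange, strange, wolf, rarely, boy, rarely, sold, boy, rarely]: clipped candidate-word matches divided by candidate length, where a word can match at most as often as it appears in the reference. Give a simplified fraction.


Reference word counts: {'boy': 2, 'rarely': 3, 'sold': 1, 'strange': 3, 'wolf': 1}
Checking each candidate word (with clipping):
  'table' -> not in reference -> no match (matches: 0)
  'under' -> not in reference -> no match (matches: 0)
  'sold' -> in reference (ref count 1, used 1/1) -> match (matches: 1)
  'quietly' -> not in reference -> no match (matches: 1)
  'quietly' -> not in reference -> no match (matches: 1)
  'table' -> not in reference -> no match (matches: 1)
  'sold' -> ref count 1 already used up (1/1) -> clipped, no match (matches: 1)
  'strange' -> in reference (ref count 3, used 1/3) -> match (matches: 2)
Clipped matches: 2, Candidate length: 8
Precision = 2/8 = 1/4

1/4


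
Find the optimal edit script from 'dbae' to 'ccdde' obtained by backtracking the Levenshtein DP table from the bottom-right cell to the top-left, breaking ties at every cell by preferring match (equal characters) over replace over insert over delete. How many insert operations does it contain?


Edit distance = 4. Backtracking from cell (4, 5) with preference match > replace > insert > delete,
then listing the resulting alignment 'dbae' -> 'ccdde' left to right:
  Step 1: insert 'c' [insertion #1]
  Step 2: replace d->c
  Step 3: replace b->d
  Step 4: replace a->d
  Step 5: keep 'e'
Total insertions: 1

1


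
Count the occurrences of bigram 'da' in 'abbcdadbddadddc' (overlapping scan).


Scanning 'abbcdadbddadddc' for bigram 'da':
  Position 0: 'ab' -> no
  Position 1: 'bb' -> no
  Position 2: 'bc' -> no
  Position 3: 'cd' -> no
  Position 4: 'da' -> MATCH
  Position 5: 'ad' -> no
  Position 6: 'db' -> no
  Position 7: 'bd' -> no
  Position 8: 'dd' -> no
  Position 9: 'da' -> MATCH
  Position 10: 'ad' -> no
  Position 11: 'dd' -> no
  Position 12: 'dd' -> no
  Position 13: 'dc' -> no
Total matches: 2

2


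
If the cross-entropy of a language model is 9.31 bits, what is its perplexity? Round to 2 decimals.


Perplexity formula: PP = 2^H
H = 9.31
PP = 2^9.31
Decompose: 2^9.31 = 2^9 * 2^0.31
2^9 = 512, 2^0.31 ~ 1.2397077
PP ~ 512 * 1.2397077 = 634.7303424
Rounded to 2 decimals: 634.73

634.73


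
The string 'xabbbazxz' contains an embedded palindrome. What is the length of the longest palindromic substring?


Scanning 'xabbbazxz' for palindromic substrings.
Substring at positions 1-5: 'abbba'.
Check: reverse('abbba') = 'abbba' -> palindrome confirmed.
Neighbouring characters ('x' / 'z') break symmetry, so it cannot extend further.
No longer palindromic substring exists; longest length = 5

5


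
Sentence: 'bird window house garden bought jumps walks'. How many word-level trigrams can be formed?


Word trigrams from [7] words:
  Trigram 1: (bird window house)
  Trigram 2: (window house garden)
  Trigram 3: (house garden bought)
  Trigram 4: (garden bought jumps)
  Trigram 5: (bought jumps walks)
Total word trigrams: 7 - 2 = 5

5


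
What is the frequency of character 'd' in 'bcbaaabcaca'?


Scanning 'bcbaaabcaca' for 'd':
  No matches found.
Total occurrences of 'd': 0

0


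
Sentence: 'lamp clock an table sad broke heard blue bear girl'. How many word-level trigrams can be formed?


Word trigrams from [10] words:
  Trigram 1: (lamp clock an)
  Trigram 2: (clock an table)
  Trigram 3: (an table sad)
  Trigram 4: (table sad broke)
  Trigram 5: (sad broke heard)
  Trigram 6: (broke heard blue)
  Trigram 7: (heard blue bear)
  Trigram 8: (blue bear girl)
Total word trigrams: 10 - 2 = 8

8


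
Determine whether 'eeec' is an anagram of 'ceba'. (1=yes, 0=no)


Sort characters of 'eeec': 'ceee'
Sort characters of 'ceba': 'abce'
Sorted forms differ -> they are NOT anagrams
Result: 0

0


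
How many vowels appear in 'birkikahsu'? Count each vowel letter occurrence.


Scanning each character of 'birkikahsu':
  Position 1: 'b' -> consonant (running count: 0)
  Position 2: 'i' -> vowel (running count: 1)
  Position 3: 'r' -> consonant (running count: 1)
  Position 4: 'k' -> consonant (running count: 1)
  Position 5: 'i' -> vowel (running count: 2)
  Position 6: 'k' -> consonant (running count: 2)
  Position 7: 'a' -> vowel (running count: 3)
  Position 8: 'h' -> consonant (running count: 3)
  Position 9: 's' -> consonant (running count: 3)
  Position 10: 'u' -> vowel (running count: 4)
Total vowels: 4

4


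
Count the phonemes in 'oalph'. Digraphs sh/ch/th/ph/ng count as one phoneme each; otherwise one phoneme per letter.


Parsing 'oalph' greedily, digraphs first:
  'o' -> vowel phoneme (phonemes so far: 1)
  'a' -> vowel phoneme (phonemes so far: 2)
  'l' -> consonant phoneme (phonemes so far: 3)
  'ph' -> digraph (1 consonant phoneme) (phonemes so far: 4)
Total phonemes: 4

4


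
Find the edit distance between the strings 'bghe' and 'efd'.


Building DP table for s1='bghe' (len 4) and s2='efd' (len 3):
       e  f  d
    0  1  2  3
  b 1  1  2  3
  g 2  2  2  3
  h 3  3  3  3
  e 4  3  4  4
Edit distance = dp[4][3] = 4

4


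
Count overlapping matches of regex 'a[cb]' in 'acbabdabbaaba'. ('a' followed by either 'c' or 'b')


Pattern: a[cb] means 'a' followed by either 'c' or 'b'.
Scanning 'acbabdabbaaba' position-by-position:
  Pos 0: window 'ac' -> MATCH
  Pos 1: window 'cb' -> no
  Pos 2: window 'ba' -> no
  Pos 3: window 'ab' -> MATCH
  Pos 4: window 'bd' -> no
  Pos 5: window 'da' -> no
  Pos 6: window 'ab' -> MATCH
  Pos 7: window 'bb' -> no
  Pos 8: window 'ba' -> no
  Pos 9: window 'aa' -> no
  Pos 10: window 'ab' -> MATCH
  Pos 11: window 'ba' -> no
  Pos 12: window 'a' -> no
Total matches: 4

4


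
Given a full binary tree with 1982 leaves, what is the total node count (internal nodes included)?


Leaf nodes (terminals): 1982
Internal nodes = n - 1 = 1982 - 1 = 1981
Total = leaves + internal = 1982 + 1981 = 3963

3963


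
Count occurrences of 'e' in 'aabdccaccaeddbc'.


Scanning 'aabdccaccaeddbc' for 'e':
  Position 10: 'e' -> MATCH (count: 1)
Total occurrences of 'e': 1

1


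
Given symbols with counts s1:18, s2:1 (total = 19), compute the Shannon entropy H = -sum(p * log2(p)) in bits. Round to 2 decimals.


Computing entropy H = -sum(p_i * log2(p_i)):
  s1: p = 18/19 = 0.9474, -p*log2(p) = 0.0739
  s2: p = 1/19 = 0.0526, -p*log2(p) = 0.2236
H = sum of terms = 0.2975
Rounded to 2 decimals: 0.30

0.30


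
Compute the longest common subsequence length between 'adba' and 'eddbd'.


DP table for LCS of 'adba' and 'eddbd':
       e  d  d  b  d
    0  0  0  0  0  0
  a 0  0  0  0  0  0
  d 0  0  1  1  1  1
  b 0  0  1  1  2  2
  a 0  0  1  1  2  2
LCS: 'db'
LCS length = 2

2


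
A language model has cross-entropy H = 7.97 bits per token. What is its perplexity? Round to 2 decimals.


Perplexity formula: PP = 2^H
H = 7.97
PP = 2^7.97
Decompose: 2^7.97 = 2^7 * 2^0.97
2^7 = 128, 2^0.97 ~ 1.9588406
PP ~ 128 * 1.9588406 = 250.7315968
Rounded to 2 decimals: 250.73

250.73


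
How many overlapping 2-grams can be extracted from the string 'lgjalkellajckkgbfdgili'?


String 'lgjalkellajckkgbfdgili' has length L = 22.
Number of overlapping n-grams = L - n + 1
Substituting: 22 - 2 + 1 = 21

21


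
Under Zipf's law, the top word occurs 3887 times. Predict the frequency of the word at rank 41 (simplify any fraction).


Zipf's law: freq(rank) = f1 / rank
f1 = 3887, rank = 41
freq = 3887 / 41
GCD(3887, 41) = 1
Simplified: 3887/41

3887/41


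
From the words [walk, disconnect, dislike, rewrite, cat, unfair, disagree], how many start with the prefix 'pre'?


Checking each word for prefix 'pre':
  'walk' -> no (count: 0)
  'disconnect' -> no (count: 0)
  'dislike' -> no (count: 0)
  'rewrite' -> no (count: 0)
  'cat' -> no (count: 0)
  'unfair' -> no (count: 0)
  'disagree' -> no (count: 0)
Total with prefix 'pre': 0

0


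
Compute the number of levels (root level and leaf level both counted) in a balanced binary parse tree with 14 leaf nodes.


In a balanced binary tree with n leaves the deepest leaf is ceil(log2(n)) edges below the root,
so counting node levels inclusive of root and leaves gives ceil(log2(n)) + 1 levels.
log2(14) = 3.8074
ceil(3.8074) = 4
levels = 4 + 1 = 5

5


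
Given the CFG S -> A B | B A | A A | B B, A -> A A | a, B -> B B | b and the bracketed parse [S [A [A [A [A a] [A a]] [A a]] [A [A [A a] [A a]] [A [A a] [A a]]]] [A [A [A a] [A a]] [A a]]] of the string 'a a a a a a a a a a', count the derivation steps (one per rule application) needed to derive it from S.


Every bracketed nonterminal node [X ...] in the tree is produced by exactly one rule application.
Reading the tree off as a leftmost derivation:
  Step 1: S  =>  A A   (applied S -> A A)
  Step 2: A A  =>  A A A   (applied A -> A A)
  Step 3: A A A  =>  A A A A   (applied A -> A A)
  Step 4: A A A A  =>  A A A A A   (applied A -> A A)
  Step 5: A A A A A  =>  a A A A A   (applied A -> a)
  Step 6: a A A A A  =>  a a A A A   (applied A -> a)
  Step 7: a a A A A  =>  a a a A A   (applied A -> a)
  Step 8: a a a A A  =>  a a a A A A   (applied A -> A A)
  Step 9: a a a A A A  =>  a a a A A A A   (applied A -> A A)
  Step 10: a a a A A A A  =>  a a a a A A A   (applied A -> a)
  Step 11: a a a a A A A  =>  a a a a a A A   (applied A -> a)
  Step 12: a a a a a A A  =>  a a a a a A A A   (applied A -> A A)
  Step 13: a a a a a A A A  =>  a a a a a a A A   (applied A -> a)
  Step 14: a a a a a a A A  =>  a a a a a a a A   (applied A -> a)
  Step 15: a a a a a a a A  =>  a a a a a a a A A   (applied A -> A A)
  Step 16: a a a a a a a A A  =>  a a a a a a a A A A   (applied A -> A A)
  Step 17: a a a a a a a A A A  =>  a a a a a a a a A A   (applied A -> a)
  Step 18: a a a a a a a a A A  =>  a a a a a a a a a A   (applied A -> a)
  Step 19: a a a a a a a a a A  =>  a a a a a a a a a a   (applied A -> a)
Final yield: a a a a a a a a a a
Total rewrite steps: 19

19


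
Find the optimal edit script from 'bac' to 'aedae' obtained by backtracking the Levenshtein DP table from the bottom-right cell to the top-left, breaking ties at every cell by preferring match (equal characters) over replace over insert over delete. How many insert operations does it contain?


Edit distance = 4. Backtracking from cell (3, 5) with preference match > replace > insert > delete,
then listing the resulting alignment 'bac' -> 'aedae' left to right:
  Step 1: insert 'a' [insertion #1]
  Step 2: insert 'e' [insertion #2]
  Step 3: replace b->d
  Step 4: keep 'a'
  Step 5: replace c->e
Total insertions: 2

2


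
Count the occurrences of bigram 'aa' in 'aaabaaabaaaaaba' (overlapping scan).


Scanning 'aaabaaabaaaaaba' for bigram 'aa':
  Position 0: 'aa' -> MATCH
  Position 1: 'aa' -> MATCH
  Position 2: 'ab' -> no
  Position 3: 'ba' -> no
  Position 4: 'aa' -> MATCH
  Position 5: 'aa' -> MATCH
  Position 6: 'ab' -> no
  Position 7: 'ba' -> no
  Position 8: 'aa' -> MATCH
  Position 9: 'aa' -> MATCH
  Position 10: 'aa' -> MATCH
  Position 11: 'aa' -> MATCH
  Position 12: 'ab' -> no
  Position 13: 'ba' -> no
Total matches: 8

8


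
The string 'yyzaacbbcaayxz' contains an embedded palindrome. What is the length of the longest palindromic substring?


Scanning 'yyzaacbbcaayxz' for palindromic substrings.
Substring at positions 3-10: 'aacbbcaa'.
Check: reverse('aacbbcaa') = 'aacbbcaa' -> palindrome confirmed.
Neighbouring characters ('z' / 'y') break symmetry, so it cannot extend further.
No longer palindromic substring exists; longest length = 8

8


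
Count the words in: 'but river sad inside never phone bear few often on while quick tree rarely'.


Counting words by splitting on spaces:
  Word 1: 'but'
  Word 2: 'river'
  Word 3: 'sad'
  Word 4: 'inside'
  Word 5: 'never'
  Word 6: 'phone'
  Word 7: 'bear'
  Word 8: 'few'
  Word 9: 'often'
  Word 10: 'on'
  Word 11: 'while'
  Word 12: 'quick'
  Word 13: 'tree'
  Word 14: 'rarely'
Total words: 14

14


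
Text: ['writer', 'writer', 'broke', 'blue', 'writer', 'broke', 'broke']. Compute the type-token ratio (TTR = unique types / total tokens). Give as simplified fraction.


Tokens: 7
Unique types: ('blue', 'broke', 'writer') = 3
TTR = 3/7
Already in lowest terms.

3/7


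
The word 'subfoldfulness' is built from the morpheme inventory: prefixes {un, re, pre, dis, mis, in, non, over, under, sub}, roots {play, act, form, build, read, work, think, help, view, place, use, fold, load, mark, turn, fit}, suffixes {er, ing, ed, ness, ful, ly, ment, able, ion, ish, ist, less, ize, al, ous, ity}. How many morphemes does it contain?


Segmenting 'subfoldfulness' against the inventory:
  'sub' -> prefix (morpheme 1)
  'fold' -> root (morpheme 2)
  'ful' -> suffix (morpheme 3)
  'ness' -> suffix (morpheme 4)
Total morphemes: 4

4


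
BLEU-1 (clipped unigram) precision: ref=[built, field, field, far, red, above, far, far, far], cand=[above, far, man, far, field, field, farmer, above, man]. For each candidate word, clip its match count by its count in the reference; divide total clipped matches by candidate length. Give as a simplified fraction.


Reference word counts: {'above': 1, 'built': 1, 'far': 4, 'field': 2, 'red': 1}
Checking each candidate word (with clipping):
  'above' -> in reference (ref count 1, used 1/1) -> match (matches: 1)
  'far' -> in reference (ref count 4, used 1/4) -> match (matches: 2)
  'man' -> not in reference -> no match (matches: 2)
  'far' -> in reference (ref count 4, used 2/4) -> match (matches: 3)
  'field' -> in reference (ref count 2, used 1/2) -> match (matches: 4)
  'field' -> in reference (ref count 2, used 2/2) -> match (matches: 5)
  'farmer' -> not in reference -> no match (matches: 5)
  'above' -> ref count 1 already used up (1/1) -> clipped, no match (matches: 5)
  'man' -> not in reference -> no match (matches: 5)
Clipped matches: 5, Candidate length: 9
Precision = 5/9

5/9


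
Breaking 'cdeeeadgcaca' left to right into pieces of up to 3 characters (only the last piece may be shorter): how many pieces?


'cdeeeadgcaca' has 12 characters.
Chunking with max size 3:
  Chunk 1: 'cde' (positions 0-2)
  Chunk 2: 'eea' (positions 3-5)
  Chunk 3: 'dgc' (positions 6-8)
  Chunk 4: 'aca' (positions 9-11)
Total chunks: ceil(12 / 3) = 4

4


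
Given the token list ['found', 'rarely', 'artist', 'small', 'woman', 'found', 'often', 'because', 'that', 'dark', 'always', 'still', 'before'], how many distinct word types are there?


Listing all tokens and tracking unique types:
  Token 1: 'found' -> NEW (unique so far: 1)
  Token 2: 'rarely' -> NEW (unique so far: 2)
  Token 3: 'artist' -> NEW (unique so far: 3)
  Token 4: 'small' -> NEW (unique so far: 4)
  Token 5: 'woman' -> NEW (unique so far: 5)
  Token 6: 'found' -> duplicate (unique so far: 5)
  Token 7: 'often' -> NEW (unique so far: 6)
  Token 8: 'because' -> NEW (unique so far: 7)
  Token 9: 'that' -> NEW (unique so far: 8)
  Token 10: 'dark' -> NEW (unique so far: 9)
  Token 11: 'always' -> NEW (unique so far: 10)
  Token 12: 'still' -> NEW (unique so far: 11)
  Token 13: 'before' -> NEW (unique so far: 12)
Unique types: ('always', 'artist', 'because', 'before', 'dark', 'found', 'often', 'rarely', 'small', 'still', 'that', 'woman')
Vocabulary size: 12

12


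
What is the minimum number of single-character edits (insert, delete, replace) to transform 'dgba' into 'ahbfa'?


Building DP table for s1='dgba' (len 4) and s2='ahbfa' (len 5):
       a  h  b  f  a
    0  1  2  3  4  5
  d 1  1  2  3  4  5
  g 2  2  2  3  4  5
  b 3  3  3  2  3  4
  a 4  3  4  3  3  3
Edit distance = dp[4][5] = 3

3


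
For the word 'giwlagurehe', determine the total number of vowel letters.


Scanning each character of 'giwlagurehe':
  Position 1: 'g' -> consonant (running count: 0)
  Position 2: 'i' -> vowel (running count: 1)
  Position 3: 'w' -> consonant (running count: 1)
  Position 4: 'l' -> consonant (running count: 1)
  Position 5: 'a' -> vowel (running count: 2)
  Position 6: 'g' -> consonant (running count: 2)
  Position 7: 'u' -> vowel (running count: 3)
  Position 8: 'r' -> consonant (running count: 3)
  Position 9: 'e' -> vowel (running count: 4)
  Position 10: 'h' -> consonant (running count: 4)
  Position 11: 'e' -> vowel (running count: 5)
Total vowels: 5

5


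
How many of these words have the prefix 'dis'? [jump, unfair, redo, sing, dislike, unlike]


Checking each word for prefix 'dis':
  'jump' -> no (count: 0)
  'unfair' -> no (count: 0)
  'redo' -> no (count: 0)
  'sing' -> no (count: 0)
  'dislike' -> YES, starts with 'dis' (count: 1)
  'unlike' -> no (count: 1)
Total with prefix 'dis': 1

1


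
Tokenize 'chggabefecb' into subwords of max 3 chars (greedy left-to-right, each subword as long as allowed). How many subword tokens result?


'chggabefecb' has 11 characters.
Chunking with max size 3:
  Chunk 1: 'chg' (positions 0-2)
  Chunk 2: 'gab' (positions 3-5)
  Chunk 3: 'efe' (positions 6-8)
  Chunk 4: 'cb' (positions 9-10)
Total chunks: ceil(11 / 3) = 4

4


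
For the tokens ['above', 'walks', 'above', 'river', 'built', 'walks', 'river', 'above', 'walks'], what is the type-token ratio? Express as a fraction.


Tokens: 9
Unique types: ('above', 'built', 'river', 'walks') = 4
TTR = 4/9
Already in lowest terms.

4/9


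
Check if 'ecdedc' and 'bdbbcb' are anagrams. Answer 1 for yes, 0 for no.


Sort characters of 'ecdedc': 'ccddee'
Sort characters of 'bdbbcb': 'bbbbcd'
Sorted forms differ -> they are NOT anagrams
Result: 0

0


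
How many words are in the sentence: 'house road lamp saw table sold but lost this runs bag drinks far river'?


Counting words by splitting on spaces:
  Word 1: 'house'
  Word 2: 'road'
  Word 3: 'lamp'
  Word 4: 'saw'
  Word 5: 'table'
  Word 6: 'sold'
  Word 7: 'but'
  Word 8: 'lost'
  Word 9: 'this'
  Word 10: 'runs'
  Word 11: 'bag'
  Word 12: 'drinks'
  Word 13: 'far'
  Word 14: 'river'
Total words: 14

14


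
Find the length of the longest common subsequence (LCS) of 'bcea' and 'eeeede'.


DP table for LCS of 'bcea' and 'eeeede':
       e  e  e  e  d  e
    0  0  0  0  0  0  0
  b 0  0  0  0  0  0  0
  c 0  0  0  0  0  0  0
  e 0  1  1  1  1  1  1
  a 0  1  1  1  1  1  1
LCS: 'e'
LCS length = 1

1


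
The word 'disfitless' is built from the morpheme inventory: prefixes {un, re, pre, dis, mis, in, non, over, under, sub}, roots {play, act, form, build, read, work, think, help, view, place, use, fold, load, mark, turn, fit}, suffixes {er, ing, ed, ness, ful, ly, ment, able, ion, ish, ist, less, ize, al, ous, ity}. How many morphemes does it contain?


Segmenting 'disfitless' against the inventory:
  'dis' -> prefix (morpheme 1)
  'fit' -> root (morpheme 2)
  'less' -> suffix (morpheme 3)
Total morphemes: 3

3


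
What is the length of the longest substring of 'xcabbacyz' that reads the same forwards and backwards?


Scanning 'xcabbacyz' for palindromic substrings.
Substring at positions 1-6: 'cabbac'.
Check: reverse('cabbac') = 'cabbac' -> palindrome confirmed.
Neighbouring characters ('x' / 'y') break symmetry, so it cannot extend further.
No longer palindromic substring exists; longest length = 6

6


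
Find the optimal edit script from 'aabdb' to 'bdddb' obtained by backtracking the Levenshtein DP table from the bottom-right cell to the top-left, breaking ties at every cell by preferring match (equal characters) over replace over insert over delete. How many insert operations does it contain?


Edit distance = 3. Backtracking from cell (5, 5) with preference match > replace > insert > delete,
then listing the resulting alignment 'aabdb' -> 'bdddb' left to right:
  Step 1: replace a->b
  Step 2: replace a->d
  Step 3: replace b->d
  Step 4: keep 'd'
  Step 5: keep 'b'
Total insertions: 0

0


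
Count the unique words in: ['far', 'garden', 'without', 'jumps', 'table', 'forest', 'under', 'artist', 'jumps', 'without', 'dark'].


Listing all tokens and tracking unique types:
  Token 1: 'far' -> NEW (unique so far: 1)
  Token 2: 'garden' -> NEW (unique so far: 2)
  Token 3: 'without' -> NEW (unique so far: 3)
  Token 4: 'jumps' -> NEW (unique so far: 4)
  Token 5: 'table' -> NEW (unique so far: 5)
  Token 6: 'forest' -> NEW (unique so far: 6)
  Token 7: 'under' -> NEW (unique so far: 7)
  Token 8: 'artist' -> NEW (unique so far: 8)
  Token 9: 'jumps' -> duplicate (unique so far: 8)
  Token 10: 'without' -> duplicate (unique so far: 8)
  Token 11: 'dark' -> NEW (unique so far: 9)
Unique types: ('artist', 'dark', 'far', 'forest', 'garden', 'jumps', 'table', 'under', 'without')
Vocabulary size: 9

9


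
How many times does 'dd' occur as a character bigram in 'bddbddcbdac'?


Scanning 'bddbddcbdac' for bigram 'dd':
  Position 0: 'bd' -> no
  Position 1: 'dd' -> MATCH
  Position 2: 'db' -> no
  Position 3: 'bd' -> no
  Position 4: 'dd' -> MATCH
  Position 5: 'dc' -> no
  Position 6: 'cb' -> no
  Position 7: 'bd' -> no
  Position 8: 'da' -> no
  Position 9: 'ac' -> no
Total matches: 2

2


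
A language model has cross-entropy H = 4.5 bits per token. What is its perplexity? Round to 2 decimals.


Perplexity formula: PP = 2^H
H = 4.5
PP = 2^4.5
Decompose: 2^4.5 = 2^4 * 2^0.5 = 2^4 * sqrt(2)
2^4 = 16, sqrt(2) ~ 1.4142136
PP ~ 16 * 1.4142136 = 22.6274176
Rounded to 2 decimals: 22.63

22.63


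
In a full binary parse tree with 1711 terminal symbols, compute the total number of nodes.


Leaf nodes (terminals): 1711
Internal nodes = n - 1 = 1711 - 1 = 1710
Total = leaves + internal = 1711 + 1710 = 3421

3421


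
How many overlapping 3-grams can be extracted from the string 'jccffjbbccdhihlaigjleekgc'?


String 'jccffjbbccdhihlaigjleekgc' has length L = 25.
Number of overlapping n-grams = L - n + 1
Substituting: 25 - 3 + 1 = 23

23


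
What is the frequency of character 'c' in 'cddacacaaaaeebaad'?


Scanning 'cddacacaaaaeebaad' for 'c':
  Position 0: 'c' -> MATCH (count: 1)
  Position 4: 'c' -> MATCH (count: 2)
  Position 6: 'c' -> MATCH (count: 3)
Total occurrences of 'c': 3

3


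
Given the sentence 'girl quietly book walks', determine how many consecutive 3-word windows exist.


Word trigrams from [4] words:
  Trigram 1: (girl quietly book)
  Trigram 2: (quietly book walks)
Total word trigrams: 4 - 2 = 2

2


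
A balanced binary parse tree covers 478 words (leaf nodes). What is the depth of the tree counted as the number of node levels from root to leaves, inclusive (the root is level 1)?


In a balanced binary tree with n leaves the deepest leaf is ceil(log2(n)) edges below the root,
so counting node levels inclusive of root and leaves gives ceil(log2(n)) + 1 levels.
log2(478) = 8.9009
ceil(8.9009) = 9
levels = 9 + 1 = 10

10


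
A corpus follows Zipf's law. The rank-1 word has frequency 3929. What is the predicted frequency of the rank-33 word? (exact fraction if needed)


Zipf's law: freq(rank) = f1 / rank
f1 = 3929, rank = 33
freq = 3929 / 33
GCD(3929, 33) = 1
Simplified: 3929/33

3929/33


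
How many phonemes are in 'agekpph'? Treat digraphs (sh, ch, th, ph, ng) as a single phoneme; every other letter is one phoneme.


Parsing 'agekpph' greedily, digraphs first:
  'a' -> vowel phoneme (phonemes so far: 1)
  'g' -> consonant phoneme (phonemes so far: 2)
  'e' -> vowel phoneme (phonemes so far: 3)
  'k' -> consonant phoneme (phonemes so far: 4)
  'p' -> consonant phoneme (phonemes so far: 5)
  'ph' -> digraph (1 consonant phoneme) (phonemes so far: 6)
Total phonemes: 6

6


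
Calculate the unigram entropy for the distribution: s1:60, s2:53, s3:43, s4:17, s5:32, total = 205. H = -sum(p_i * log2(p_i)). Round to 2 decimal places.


Computing entropy H = -sum(p_i * log2(p_i)):
  s1: p = 60/205 = 0.2927, -p*log2(p) = 0.5188
  s2: p = 53/205 = 0.2585, -p*log2(p) = 0.5045
  s3: p = 43/205 = 0.2098, -p*log2(p) = 0.4726
  s4: p = 17/205 = 0.0829, -p*log2(p) = 0.2979
  s5: p = 32/205 = 0.1561, -p*log2(p) = 0.4183
H = sum of terms = 2.2121
Rounded to 2 decimals: 2.21

2.21


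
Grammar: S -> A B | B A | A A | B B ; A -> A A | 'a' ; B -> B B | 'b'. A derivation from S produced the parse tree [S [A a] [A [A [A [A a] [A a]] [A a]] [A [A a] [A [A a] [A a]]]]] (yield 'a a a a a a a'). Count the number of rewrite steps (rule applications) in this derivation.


Every bracketed nonterminal node [X ...] in the tree is produced by exactly one rule application.
Reading the tree off as a leftmost derivation:
  Step 1: S  =>  A A   (applied S -> A A)
  Step 2: A A  =>  a A   (applied A -> a)
  Step 3: a A  =>  a A A   (applied A -> A A)
  Step 4: a A A  =>  a A A A   (applied A -> A A)
  Step 5: a A A A  =>  a A A A A   (applied A -> A A)
  Step 6: a A A A A  =>  a a A A A   (applied A -> a)
  Step 7: a a A A A  =>  a a a A A   (applied A -> a)
  Step 8: a a a A A  =>  a a a a A   (applied A -> a)
  Step 9: a a a a A  =>  a a a a A A   (applied A -> A A)
  Step 10: a a a a A A  =>  a a a a a A   (applied A -> a)
  Step 11: a a a a a A  =>  a a a a a A A   (applied A -> A A)
  Step 12: a a a a a A A  =>  a a a a a a A   (applied A -> a)
  Step 13: a a a a a a A  =>  a a a a a a a   (applied A -> a)
Final yield: a a a a a a a
Total rewrite steps: 13

13


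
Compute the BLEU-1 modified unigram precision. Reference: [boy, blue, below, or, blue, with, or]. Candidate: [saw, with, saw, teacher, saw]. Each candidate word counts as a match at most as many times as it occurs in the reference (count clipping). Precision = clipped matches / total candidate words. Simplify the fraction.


Reference word counts: {'below': 1, 'blue': 2, 'boy': 1, 'or': 2, 'with': 1}
Checking each candidate word (with clipping):
  'saw' -> not in reference -> no match (matches: 0)
  'with' -> in reference (ref count 1, used 1/1) -> match (matches: 1)
  'saw' -> not in reference -> no match (matches: 1)
  'teacher' -> not in reference -> no match (matches: 1)
  'saw' -> not in reference -> no match (matches: 1)
Clipped matches: 1, Candidate length: 5
Precision = 1/5

1/5


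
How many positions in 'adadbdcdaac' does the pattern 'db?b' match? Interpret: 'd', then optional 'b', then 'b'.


Pattern: db?b means 'd', then optional 'b', then 'b'.
Scanning 'adadbdcdaac' position-by-position:
  Pos 0: window 'ada' -> no
  Pos 1: window 'dad' -> no
  Pos 2: window 'adb' -> no
  Pos 3: window 'dbd' -> MATCH
  Pos 4: window 'bdc' -> no
  Pos 5: window 'dcd' -> no
  Pos 6: window 'cda' -> no
  Pos 7: window 'daa' -> no
  Pos 8: window 'aac' -> no
  Pos 9: window 'ac' -> no
  Pos 10: window 'c' -> no
Total matches: 1

1


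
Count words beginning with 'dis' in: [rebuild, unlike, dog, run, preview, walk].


Checking each word for prefix 'dis':
  'rebuild' -> no (count: 0)
  'unlike' -> no (count: 0)
  'dog' -> no (count: 0)
  'run' -> no (count: 0)
  'preview' -> no (count: 0)
  'walk' -> no (count: 0)
Total with prefix 'dis': 0

0


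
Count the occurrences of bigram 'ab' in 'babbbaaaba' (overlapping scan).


Scanning 'babbbaaaba' for bigram 'ab':
  Position 0: 'ba' -> no
  Position 1: 'ab' -> MATCH
  Position 2: 'bb' -> no
  Position 3: 'bb' -> no
  Position 4: 'ba' -> no
  Position 5: 'aa' -> no
  Position 6: 'aa' -> no
  Position 7: 'ab' -> MATCH
  Position 8: 'ba' -> no
Total matches: 2

2


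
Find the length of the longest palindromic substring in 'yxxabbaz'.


Scanning 'yxxabbaz' for palindromic substrings.
Substring at positions 3-6: 'abba'.
Check: reverse('abba') = 'abba' -> palindrome confirmed.
Neighbouring characters ('x' / 'z') break symmetry, so it cannot extend further.
No longer palindromic substring exists; longest length = 4

4


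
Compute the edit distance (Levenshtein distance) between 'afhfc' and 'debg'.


Building DP table for s1='afhfc' (len 5) and s2='debg' (len 4):
       d  e  b  g
    0  1  2  3  4
  a 1  1  2  3  4
  f 2  2  2  3  4
  h 3  3  3  3  4
  f 4  4  4  4  4
  c 5  5  5  5  5
Edit distance = dp[5][4] = 5

5


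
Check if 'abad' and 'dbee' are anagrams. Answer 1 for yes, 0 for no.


Sort characters of 'abad': 'aabd'
Sort characters of 'dbee': 'bdee'
Sorted forms differ -> they are NOT anagrams
Result: 0

0


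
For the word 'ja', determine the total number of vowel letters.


Scanning each character of 'ja':
  Position 1: 'j' -> consonant (running count: 0)
  Position 2: 'a' -> vowel (running count: 1)
Total vowels: 1

1


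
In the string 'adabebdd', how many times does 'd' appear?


Scanning 'adabebdd' for 'd':
  Position 1: 'd' -> MATCH (count: 1)
  Position 6: 'd' -> MATCH (count: 2)
  Position 7: 'd' -> MATCH (count: 3)
Total occurrences of 'd': 3

3


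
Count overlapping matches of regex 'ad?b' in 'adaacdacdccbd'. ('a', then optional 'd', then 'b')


Pattern: ad?b means 'a', then optional 'd', then 'b'.
Scanning 'adaacdacdccbd' position-by-position:
  Pos 0: window 'ada' -> no
  Pos 1: window 'daa' -> no
  Pos 2: window 'aac' -> no
  Pos 3: window 'acd' -> no
  Pos 4: window 'cda' -> no
  Pos 5: window 'dac' -> no
  Pos 6: window 'acd' -> no
  Pos 7: window 'cdc' -> no
  Pos 8: window 'dcc' -> no
  Pos 9: window 'ccb' -> no
  Pos 10: window 'cbd' -> no
  Pos 11: window 'bd' -> no
  Pos 12: window 'd' -> no
Total matches: 0

0


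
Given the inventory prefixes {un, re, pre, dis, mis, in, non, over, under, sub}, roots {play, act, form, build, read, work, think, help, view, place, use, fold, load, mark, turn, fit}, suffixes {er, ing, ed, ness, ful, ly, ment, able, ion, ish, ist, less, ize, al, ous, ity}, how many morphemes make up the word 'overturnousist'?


Segmenting 'overturnousist' against the inventory:
  'over' -> prefix (morpheme 1)
  'turn' -> root (morpheme 2)
  'ous' -> suffix (morpheme 3)
  'ist' -> suffix (morpheme 4)
Total morphemes: 4

4


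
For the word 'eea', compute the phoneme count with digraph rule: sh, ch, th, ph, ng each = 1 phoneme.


Parsing 'eea' greedily, digraphs first:
  'e' -> vowel phoneme (phonemes so far: 1)
  'e' -> vowel phoneme (phonemes so far: 2)
  'a' -> vowel phoneme (phonemes so far: 3)
Total phonemes: 3

3


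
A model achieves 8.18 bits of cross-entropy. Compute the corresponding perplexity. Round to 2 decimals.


Perplexity formula: PP = 2^H
H = 8.18
PP = 2^8.18
Decompose: 2^8.18 = 2^8 * 2^0.18
2^8 = 256, 2^0.18 ~ 1.1328839
PP ~ 256 * 1.1328839 = 290.0182784
Rounded to 2 decimals: 290.02

290.02


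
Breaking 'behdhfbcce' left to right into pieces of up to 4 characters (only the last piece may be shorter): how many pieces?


'behdhfbcce' has 10 characters.
Chunking with max size 4:
  Chunk 1: 'behd' (positions 0-3)
  Chunk 2: 'hfbc' (positions 4-7)
  Chunk 3: 'ce' (positions 8-9)
Total chunks: ceil(10 / 4) = 3

3


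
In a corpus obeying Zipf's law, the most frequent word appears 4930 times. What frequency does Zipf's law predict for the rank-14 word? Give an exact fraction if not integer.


Zipf's law: freq(rank) = f1 / rank
f1 = 4930, rank = 14
freq = 4930 / 14
GCD(4930, 14) = 2
Simplified: 2465/7

2465/7


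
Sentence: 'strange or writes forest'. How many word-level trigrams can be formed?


Word trigrams from [4] words:
  Trigram 1: (strange or writes)
  Trigram 2: (or writes forest)
Total word trigrams: 4 - 2 = 2

2


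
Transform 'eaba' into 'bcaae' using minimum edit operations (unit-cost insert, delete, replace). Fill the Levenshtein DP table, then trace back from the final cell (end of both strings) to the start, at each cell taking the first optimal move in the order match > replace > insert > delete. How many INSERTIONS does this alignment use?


Edit distance = 4. Backtracking from cell (4, 5) with preference match > replace > insert > delete,
then listing the resulting alignment 'eaba' -> 'bcaae' left to right:
  Step 1: insert 'b' [insertion #1]
  Step 2: replace e->c
  Step 3: keep 'a'
  Step 4: replace b->a
  Step 5: replace a->e
Total insertions: 1

1


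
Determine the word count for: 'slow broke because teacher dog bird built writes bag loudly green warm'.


Counting words by splitting on spaces:
  Word 1: 'slow'
  Word 2: 'broke'
  Word 3: 'because'
  Word 4: 'teacher'
  Word 5: 'dog'
  Word 6: 'bird'
  Word 7: 'built'
  Word 8: 'writes'
  Word 9: 'bag'
  Word 10: 'loudly'
  Word 11: 'green'
  Word 12: 'warm'
Total words: 12

12


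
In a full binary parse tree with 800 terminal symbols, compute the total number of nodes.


Leaf nodes (terminals): 800
Internal nodes = n - 1 = 800 - 1 = 799
Total = leaves + internal = 800 + 799 = 1599

1599


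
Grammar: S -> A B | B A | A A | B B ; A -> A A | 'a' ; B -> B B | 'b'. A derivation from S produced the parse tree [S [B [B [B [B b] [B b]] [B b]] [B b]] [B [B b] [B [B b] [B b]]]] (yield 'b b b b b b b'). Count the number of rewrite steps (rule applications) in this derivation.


Every bracketed nonterminal node [X ...] in the tree is produced by exactly one rule application.
Reading the tree off as a leftmost derivation:
  Step 1: S  =>  B B   (applied S -> B B)
  Step 2: B B  =>  B B B   (applied B -> B B)
  Step 3: B B B  =>  B B B B   (applied B -> B B)
  Step 4: B B B B  =>  B B B B B   (applied B -> B B)
  Step 5: B B B B B  =>  b B B B B   (applied B -> b)
  Step 6: b B B B B  =>  b b B B B   (applied B -> b)
  Step 7: b b B B B  =>  b b b B B   (applied B -> b)
  Step 8: b b b B B  =>  b b b b B   (applied B -> b)
  Step 9: b b b b B  =>  b b b b B B   (applied B -> B B)
  Step 10: b b b b B B  =>  b b b b b B   (applied B -> b)
  Step 11: b b b b b B  =>  b b b b b B B   (applied B -> B B)
  Step 12: b b b b b B B  =>  b b b b b b B   (applied B -> b)
  Step 13: b b b b b b B  =>  b b b b b b b   (applied B -> b)
Final yield: b b b b b b b
Total rewrite steps: 13

13


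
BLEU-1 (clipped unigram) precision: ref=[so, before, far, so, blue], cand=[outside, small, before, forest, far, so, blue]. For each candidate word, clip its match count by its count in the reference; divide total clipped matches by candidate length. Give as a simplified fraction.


Reference word counts: {'before': 1, 'blue': 1, 'far': 1, 'so': 2}
Checking each candidate word (with clipping):
  'outside' -> not in reference -> no match (matches: 0)
  'small' -> not in reference -> no match (matches: 0)
  'before' -> in reference (ref count 1, used 1/1) -> match (matches: 1)
  'forest' -> not in reference -> no match (matches: 1)
  'far' -> in reference (ref count 1, used 1/1) -> match (matches: 2)
  'so' -> in reference (ref count 2, used 1/2) -> match (matches: 3)
  'blue' -> in reference (ref count 1, used 1/1) -> match (matches: 4)
Clipped matches: 4, Candidate length: 7
Precision = 4/7

4/7


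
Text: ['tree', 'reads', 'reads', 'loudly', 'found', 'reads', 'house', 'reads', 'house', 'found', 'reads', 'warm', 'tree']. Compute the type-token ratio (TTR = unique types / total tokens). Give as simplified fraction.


Tokens: 13
Unique types: ('found', 'house', 'loudly', 'reads', 'tree', 'warm') = 6
TTR = 6/13
Already in lowest terms.

6/13


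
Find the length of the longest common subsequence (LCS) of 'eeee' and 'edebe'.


DP table for LCS of 'eeee' and 'edebe':
       e  d  e  b  e
    0  0  0  0  0  0
  e 0  1  1  1  1  1
  e 0  1  1  2  2  2
  e 0  1  1  2  2  3
  e 0  1  1  2  2  3
LCS: 'eee'
LCS length = 3

3


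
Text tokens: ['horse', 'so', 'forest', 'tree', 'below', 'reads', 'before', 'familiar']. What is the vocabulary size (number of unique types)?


Listing all tokens and tracking unique types:
  Token 1: 'horse' -> NEW (unique so far: 1)
  Token 2: 'so' -> NEW (unique so far: 2)
  Token 3: 'forest' -> NEW (unique so far: 3)
  Token 4: 'tree' -> NEW (unique so far: 4)
  Token 5: 'below' -> NEW (unique so far: 5)
  Token 6: 'reads' -> NEW (unique so far: 6)
  Token 7: 'before' -> NEW (unique so far: 7)
  Token 8: 'familiar' -> NEW (unique so far: 8)
Unique types: ('before', 'below', 'familiar', 'forest', 'horse', 'reads', 'so', 'tree')
Vocabulary size: 8

8


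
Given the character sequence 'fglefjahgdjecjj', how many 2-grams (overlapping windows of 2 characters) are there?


String 'fglefjahgdjecjj' has length L = 15.
Number of overlapping n-grams = L - n + 1
Substituting: 15 - 2 + 1 = 14

14


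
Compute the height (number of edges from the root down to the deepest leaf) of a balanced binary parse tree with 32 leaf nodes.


In a balanced binary tree with n leaves the deepest leaf is ceil(log2(n)) edges below the root.
log2(32) = 5.0000
ceil(5.0000) = 5
height (edges) = 5

5


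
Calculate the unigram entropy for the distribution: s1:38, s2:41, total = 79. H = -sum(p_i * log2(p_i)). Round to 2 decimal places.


Computing entropy H = -sum(p_i * log2(p_i)):
  s1: p = 38/79 = 0.4810, -p*log2(p) = 0.5079
  s2: p = 41/79 = 0.5190, -p*log2(p) = 0.4911
H = sum of terms = 0.9990
Rounded to 2 decimals: 1.00

1.00


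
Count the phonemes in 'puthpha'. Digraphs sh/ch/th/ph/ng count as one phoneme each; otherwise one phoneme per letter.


Parsing 'puthpha' greedily, digraphs first:
  'p' -> consonant phoneme (phonemes so far: 1)
  'u' -> vowel phoneme (phonemes so far: 2)
  'th' -> digraph (1 consonant phoneme) (phonemes so far: 3)
  'ph' -> digraph (1 consonant phoneme) (phonemes so far: 4)
  'a' -> vowel phoneme (phonemes so far: 5)
Total phonemes: 5

5


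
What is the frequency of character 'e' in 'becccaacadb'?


Scanning 'becccaacadb' for 'e':
  Position 1: 'e' -> MATCH (count: 1)
Total occurrences of 'e': 1

1


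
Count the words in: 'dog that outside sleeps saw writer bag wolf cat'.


Counting words by splitting on spaces:
  Word 1: 'dog'
  Word 2: 'that'
  Word 3: 'outside'
  Word 4: 'sleeps'
  Word 5: 'saw'
  Word 6: 'writer'
  Word 7: 'bag'
  Word 8: 'wolf'
  Word 9: 'cat'
Total words: 9

9


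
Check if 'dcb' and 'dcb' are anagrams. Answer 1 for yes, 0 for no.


Sort characters of 'dcb': 'bcd'
Sort characters of 'dcb': 'bcd'
Sorted forms match -> they ARE anagrams
Result: 1

1


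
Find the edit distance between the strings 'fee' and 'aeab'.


Building DP table for s1='fee' (len 3) and s2='aeab' (len 4):
       a  e  a  b
    0  1  2  3  4
  f 1  1  2  3  4
  e 2  2  1  2  3
  e 3  3  2  2  3
Edit distance = dp[3][4] = 3

3


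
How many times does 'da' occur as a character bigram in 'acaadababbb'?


Scanning 'acaadababbb' for bigram 'da':
  Position 0: 'ac' -> no
  Position 1: 'ca' -> no
  Position 2: 'aa' -> no
  Position 3: 'ad' -> no
  Position 4: 'da' -> MATCH
  Position 5: 'ab' -> no
  Position 6: 'ba' -> no
  Position 7: 'ab' -> no
  Position 8: 'bb' -> no
  Position 9: 'bb' -> no
Total matches: 1

1


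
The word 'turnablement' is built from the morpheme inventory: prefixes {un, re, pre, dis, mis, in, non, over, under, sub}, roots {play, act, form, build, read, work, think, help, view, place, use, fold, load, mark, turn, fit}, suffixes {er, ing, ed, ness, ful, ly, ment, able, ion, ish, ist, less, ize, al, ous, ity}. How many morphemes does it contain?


Segmenting 'turnablement' against the inventory:
  'turn' -> root (morpheme 1)
  'able' -> suffix (morpheme 2)
  'ment' -> suffix (morpheme 3)
Total morphemes: 3

3


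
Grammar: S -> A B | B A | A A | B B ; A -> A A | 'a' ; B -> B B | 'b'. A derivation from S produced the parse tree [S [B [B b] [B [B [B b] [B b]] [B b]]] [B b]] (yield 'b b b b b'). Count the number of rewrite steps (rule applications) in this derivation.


Every bracketed nonterminal node [X ...] in the tree is produced by exactly one rule application.
Reading the tree off as a leftmost derivation:
  Step 1: S  =>  B B   (applied S -> B B)
  Step 2: B B  =>  B B B   (applied B -> B B)
  Step 3: B B B  =>  b B B   (applied B -> b)
  Step 4: b B B  =>  b B B B   (applied B -> B B)
  Step 5: b B B B  =>  b B B B B   (applied B -> B B)
  Step 6: b B B B B  =>  b b B B B   (applied B -> b)
  Step 7: b b B B B  =>  b b b B B   (applied B -> b)
  Step 8: b b b B B  =>  b b b b B   (applied B -> b)
  Step 9: b b b b B  =>  b b b b b   (applied B -> b)
Final yield: b b b b b
Total rewrite steps: 9

9
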